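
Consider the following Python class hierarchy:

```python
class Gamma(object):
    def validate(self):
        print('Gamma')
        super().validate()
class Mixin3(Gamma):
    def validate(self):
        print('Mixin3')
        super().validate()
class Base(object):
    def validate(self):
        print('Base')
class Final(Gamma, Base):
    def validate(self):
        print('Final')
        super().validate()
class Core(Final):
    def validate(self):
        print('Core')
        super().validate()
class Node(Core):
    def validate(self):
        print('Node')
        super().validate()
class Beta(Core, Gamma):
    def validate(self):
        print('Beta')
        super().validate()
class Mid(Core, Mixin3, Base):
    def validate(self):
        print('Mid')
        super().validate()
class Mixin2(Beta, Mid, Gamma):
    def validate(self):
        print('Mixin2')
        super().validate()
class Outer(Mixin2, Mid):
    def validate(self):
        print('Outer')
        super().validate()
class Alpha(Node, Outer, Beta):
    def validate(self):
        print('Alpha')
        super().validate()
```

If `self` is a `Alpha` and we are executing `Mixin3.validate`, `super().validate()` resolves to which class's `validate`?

Gamma

L[Alpha] = Alpha + merge(L[Node], L[Outer], L[Beta], [Node Outer Beta])
  take Node:  [Node Core Final Gamma Base object] + [Outer Mixin2 Beta Mid Core Final Mixin3 Gamma Base object] + [Beta Core Final Gamma Base object] + [Node Outer Beta]
  take Outer:  [Core Final Gamma Base object] + [Outer Mixin2 Beta Mid Core Final Mixin3 Gamma Base object] + [Beta Core Final Gamma Base object] + [Outer Beta]
  take Mixin2:  [Core Final Gamma Base object] + [Mixin2 Beta Mid Core Final Mixin3 Gamma Base object] + [Beta Core Final Gamma Base object] + [Beta]
  take Beta:  [Core Final Gamma Base object] + [Beta Mid Core Final Mixin3 Gamma Base object] + [Beta Core Final Gamma Base object] + [Beta]
  take Mid:  [Core Final Gamma Base object] + [Mid Core Final Mixin3 Gamma Base object] + [Core Final Gamma Base object]
  take Core:  [Core Final Gamma Base object] + [Core Final Mixin3 Gamma Base object] + [Core Final Gamma Base object]
  take Final:  [Final Gamma Base object] + [Final Mixin3 Gamma Base object] + [Final Gamma Base object]
  take Mixin3:  [Gamma Base object] + [Mixin3 Gamma Base object] + [Gamma Base object]
  take Gamma:  [Gamma Base object] + [Gamma Base object] + [Gamma Base object]
  take Base:  [Base object] + [Base object] + [Base object]
  take object:  [object] + [object] + [object]
MRO: Alpha Node Outer Mixin2 Beta Mid Core Final Mixin3 Gamma Base object
super() in Mixin3.validate on a Alpha instance goes to the class after Mixin3 in Alpha's MRO: Gamma.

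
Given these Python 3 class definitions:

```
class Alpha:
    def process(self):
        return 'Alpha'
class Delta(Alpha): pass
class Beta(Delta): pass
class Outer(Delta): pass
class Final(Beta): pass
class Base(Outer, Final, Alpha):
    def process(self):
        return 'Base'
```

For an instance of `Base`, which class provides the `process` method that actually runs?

L[Base] = Base + merge(L[Outer], L[Final], L[Alpha], [Outer Final Alpha])
  take Outer:  [Outer Delta Alpha object] + [Final Beta Delta Alpha object] + [Alpha object] + [Outer Final Alpha]
  take Final:  [Delta Alpha object] + [Final Beta Delta Alpha object] + [Alpha object] + [Final Alpha]
  take Beta:  [Delta Alpha object] + [Beta Delta Alpha object] + [Alpha object] + [Alpha]
  take Delta:  [Delta Alpha object] + [Delta Alpha object] + [Alpha object] + [Alpha]
  take Alpha:  [Alpha object] + [Alpha object] + [Alpha object] + [Alpha]
  take object:  [object] + [object] + [object]
MRO: Base Outer Final Beta Delta Alpha object
process is defined in: Alpha, Base. First along the MRO is Base.

Base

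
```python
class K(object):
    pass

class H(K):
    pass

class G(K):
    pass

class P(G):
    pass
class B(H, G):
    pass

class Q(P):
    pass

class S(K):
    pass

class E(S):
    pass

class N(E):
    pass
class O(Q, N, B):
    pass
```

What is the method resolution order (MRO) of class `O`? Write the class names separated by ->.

O -> Q -> P -> N -> E -> S -> B -> H -> G -> K -> object

L[O] = O + merge(L[Q], L[N], L[B], [Q N B])
  take Q:  [Q P G K object] + [N E S K object] + [B H G K object] + [Q N B]
  take P:  [P G K object] + [N E S K object] + [B H G K object] + [N B]
  take N:  [G K object] + [N E S K object] + [B H G K object] + [N B]
  take E:  [G K object] + [E S K object] + [B H G K object] + [B]
  take S:  [G K object] + [S K object] + [B H G K object] + [B]
  take B:  [G K object] + [K object] + [B H G K object] + [B]
  take H:  [G K object] + [K object] + [H G K object]
  take G:  [G K object] + [K object] + [G K object]
  take K:  [K object] + [K object] + [K object]
  take object:  [object] + [object] + [object]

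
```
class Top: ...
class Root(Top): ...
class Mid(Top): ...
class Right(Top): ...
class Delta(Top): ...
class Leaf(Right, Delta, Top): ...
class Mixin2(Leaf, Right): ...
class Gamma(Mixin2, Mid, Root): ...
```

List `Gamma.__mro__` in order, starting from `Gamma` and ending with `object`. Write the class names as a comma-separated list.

L[Gamma] = Gamma + merge(L[Mixin2], L[Mid], L[Root], [Mixin2 Mid Root])
  take Mixin2:  [Mixin2 Leaf Right Delta Top object] + [Mid Top object] + [Root Top object] + [Mixin2 Mid Root]
  take Leaf:  [Leaf Right Delta Top object] + [Mid Top object] + [Root Top object] + [Mid Root]
  take Right:  [Right Delta Top object] + [Mid Top object] + [Root Top object] + [Mid Root]
  take Delta:  [Delta Top object] + [Mid Top object] + [Root Top object] + [Mid Root]
  take Mid:  [Top object] + [Mid Top object] + [Root Top object] + [Mid Root]
  take Root:  [Top object] + [Top object] + [Root Top object] + [Root]
  take Top:  [Top object] + [Top object] + [Top object]
  take object:  [object] + [object] + [object]

Gamma, Mixin2, Leaf, Right, Delta, Mid, Root, Top, object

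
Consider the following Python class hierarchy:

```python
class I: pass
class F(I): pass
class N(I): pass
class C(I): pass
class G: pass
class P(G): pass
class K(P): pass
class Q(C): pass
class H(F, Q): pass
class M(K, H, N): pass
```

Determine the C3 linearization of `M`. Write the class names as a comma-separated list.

M, K, P, G, H, F, Q, C, N, I, object

L[M] = M + merge(L[K], L[H], L[N], [K H N])
  take K:  [K P G object] + [H F Q C I object] + [N I object] + [K H N]
  take P:  [P G object] + [H F Q C I object] + [N I object] + [H N]
  take G:  [G object] + [H F Q C I object] + [N I object] + [H N]
  take H:  [object] + [H F Q C I object] + [N I object] + [H N]
  take F:  [object] + [F Q C I object] + [N I object] + [N]
  take Q:  [object] + [Q C I object] + [N I object] + [N]
  take C:  [object] + [C I object] + [N I object] + [N]
  take N:  [object] + [I object] + [N I object] + [N]
  take I:  [object] + [I object] + [I object]
  take object:  [object] + [object] + [object]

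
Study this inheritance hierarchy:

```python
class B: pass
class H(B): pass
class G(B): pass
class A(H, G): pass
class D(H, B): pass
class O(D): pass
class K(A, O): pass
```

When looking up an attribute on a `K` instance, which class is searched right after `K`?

L[K] = K + merge(L[A], L[O], [A O])
  take A:  [A H G B object] + [O D H B object] + [A O]
  take O:  [H G B object] + [O D H B object] + [O]
  take D:  [H G B object] + [D H B object]
  take H:  [H G B object] + [H B object]
  take G:  [G B object] + [B object]
  take B:  [B object] + [B object]
  take object:  [object] + [object]
MRO: K A O D H G B object
K is at position 0; next is A.

A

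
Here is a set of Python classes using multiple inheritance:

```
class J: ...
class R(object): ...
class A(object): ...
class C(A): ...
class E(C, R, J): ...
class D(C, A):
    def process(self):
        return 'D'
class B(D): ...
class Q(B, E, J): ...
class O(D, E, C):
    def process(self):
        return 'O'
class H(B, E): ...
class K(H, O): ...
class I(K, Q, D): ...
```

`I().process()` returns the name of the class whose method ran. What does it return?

O

L[I] = I + merge(L[K], L[Q], L[D], [K Q D])
  take K:  [K H B O D E C A R J object] + [Q B D E C A R J object] + [D C A object] + [K Q D]
  take H:  [H B O D E C A R J object] + [Q B D E C A R J object] + [D C A object] + [Q D]
  take Q:  [B O D E C A R J object] + [Q B D E C A R J object] + [D C A object] + [Q D]
  take B:  [B O D E C A R J object] + [B D E C A R J object] + [D C A object] + [D]
  take O:  [O D E C A R J object] + [D E C A R J object] + [D C A object] + [D]
  take D:  [D E C A R J object] + [D E C A R J object] + [D C A object] + [D]
  take E:  [E C A R J object] + [E C A R J object] + [C A object]
  take C:  [C A R J object] + [C A R J object] + [C A object]
  take A:  [A R J object] + [A R J object] + [A object]
  take R:  [R J object] + [R J object] + [object]
  take J:  [J object] + [J object] + [object]
  take object:  [object] + [object] + [object]
MRO: I K H Q B O D E C A R J object
process is defined in: D, O. First along the MRO is O.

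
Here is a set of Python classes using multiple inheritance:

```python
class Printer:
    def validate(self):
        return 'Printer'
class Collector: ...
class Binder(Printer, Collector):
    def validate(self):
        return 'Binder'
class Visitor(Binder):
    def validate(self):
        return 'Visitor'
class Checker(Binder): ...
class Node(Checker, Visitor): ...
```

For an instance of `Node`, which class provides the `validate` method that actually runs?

Visitor

L[Node] = Node + merge(L[Checker], L[Visitor], [Checker Visitor])
  take Checker:  [Checker Binder Printer Collector object] + [Visitor Binder Printer Collector object] + [Checker Visitor]
  take Visitor:  [Binder Printer Collector object] + [Visitor Binder Printer Collector object] + [Visitor]
  take Binder:  [Binder Printer Collector object] + [Binder Printer Collector object]
  take Printer:  [Printer Collector object] + [Printer Collector object]
  take Collector:  [Collector object] + [Collector object]
  take object:  [object] + [object]
MRO: Node Checker Visitor Binder Printer Collector object
validate is defined in: Binder, Printer, Visitor. First along the MRO is Visitor.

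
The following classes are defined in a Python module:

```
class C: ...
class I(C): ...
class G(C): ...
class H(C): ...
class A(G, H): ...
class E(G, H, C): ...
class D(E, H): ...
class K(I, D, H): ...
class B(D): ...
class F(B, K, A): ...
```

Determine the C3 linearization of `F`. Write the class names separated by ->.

L[F] = F + merge(L[B], L[K], L[A], [B K A])
  take B:  [B D E G H C object] + [K I D E G H C object] + [A G H C object] + [B K A]
  take K:  [D E G H C object] + [K I D E G H C object] + [A G H C object] + [K A]
  take I:  [D E G H C object] + [I D E G H C object] + [A G H C object] + [A]
  take D:  [D E G H C object] + [D E G H C object] + [A G H C object] + [A]
  take E:  [E G H C object] + [E G H C object] + [A G H C object] + [A]
  take A:  [G H C object] + [G H C object] + [A G H C object] + [A]
  take G:  [G H C object] + [G H C object] + [G H C object]
  take H:  [H C object] + [H C object] + [H C object]
  take C:  [C object] + [C object] + [C object]
  take object:  [object] + [object] + [object]

F -> B -> K -> I -> D -> E -> A -> G -> H -> C -> object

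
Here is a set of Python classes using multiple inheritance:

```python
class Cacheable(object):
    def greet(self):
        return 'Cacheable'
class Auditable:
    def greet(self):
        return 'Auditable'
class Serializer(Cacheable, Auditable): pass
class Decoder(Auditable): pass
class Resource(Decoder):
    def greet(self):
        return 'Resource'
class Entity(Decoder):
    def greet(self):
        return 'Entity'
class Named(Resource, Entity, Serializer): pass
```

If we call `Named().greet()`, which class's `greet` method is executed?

Resource

L[Named] = Named + merge(L[Resource], L[Entity], L[Serializer], [Resource Entity Serializer])
  take Resource:  [Resource Decoder Auditable object] + [Entity Decoder Auditable object] + [Serializer Cacheable Auditable object] + [Resource Entity Serializer]
  take Entity:  [Decoder Auditable object] + [Entity Decoder Auditable object] + [Serializer Cacheable Auditable object] + [Entity Serializer]
  take Decoder:  [Decoder Auditable object] + [Decoder Auditable object] + [Serializer Cacheable Auditable object] + [Serializer]
  take Serializer:  [Auditable object] + [Auditable object] + [Serializer Cacheable Auditable object] + [Serializer]
  take Cacheable:  [Auditable object] + [Auditable object] + [Cacheable Auditable object]
  take Auditable:  [Auditable object] + [Auditable object] + [Auditable object]
  take object:  [object] + [object] + [object]
MRO: Named Resource Entity Decoder Serializer Cacheable Auditable object
greet is defined in: Auditable, Cacheable, Entity, Resource. First along the MRO is Resource.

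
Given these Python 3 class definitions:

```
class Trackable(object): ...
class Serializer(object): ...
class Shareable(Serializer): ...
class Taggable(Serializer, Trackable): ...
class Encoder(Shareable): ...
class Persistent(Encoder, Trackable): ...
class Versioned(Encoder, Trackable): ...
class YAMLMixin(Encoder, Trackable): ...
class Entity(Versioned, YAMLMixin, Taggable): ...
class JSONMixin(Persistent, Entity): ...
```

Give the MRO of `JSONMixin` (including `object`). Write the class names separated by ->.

JSONMixin -> Persistent -> Entity -> Versioned -> YAMLMixin -> Encoder -> Shareable -> Taggable -> Serializer -> Trackable -> object

L[JSONMixin] = JSONMixin + merge(L[Persistent], L[Entity], [Persistent Entity])
  take Persistent:  [Persistent Encoder Shareable Serializer Trackable object] + [Entity Versioned YAMLMixin Encoder Shareable Taggable Serializer Trackable object] + [Persistent Entity]
  take Entity:  [Encoder Shareable Serializer Trackable object] + [Entity Versioned YAMLMixin Encoder Shareable Taggable Serializer Trackable object] + [Entity]
  take Versioned:  [Encoder Shareable Serializer Trackable object] + [Versioned YAMLMixin Encoder Shareable Taggable Serializer Trackable object]
  take YAMLMixin:  [Encoder Shareable Serializer Trackable object] + [YAMLMixin Encoder Shareable Taggable Serializer Trackable object]
  take Encoder:  [Encoder Shareable Serializer Trackable object] + [Encoder Shareable Taggable Serializer Trackable object]
  take Shareable:  [Shareable Serializer Trackable object] + [Shareable Taggable Serializer Trackable object]
  take Taggable:  [Serializer Trackable object] + [Taggable Serializer Trackable object]
  take Serializer:  [Serializer Trackable object] + [Serializer Trackable object]
  take Trackable:  [Trackable object] + [Trackable object]
  take object:  [object] + [object]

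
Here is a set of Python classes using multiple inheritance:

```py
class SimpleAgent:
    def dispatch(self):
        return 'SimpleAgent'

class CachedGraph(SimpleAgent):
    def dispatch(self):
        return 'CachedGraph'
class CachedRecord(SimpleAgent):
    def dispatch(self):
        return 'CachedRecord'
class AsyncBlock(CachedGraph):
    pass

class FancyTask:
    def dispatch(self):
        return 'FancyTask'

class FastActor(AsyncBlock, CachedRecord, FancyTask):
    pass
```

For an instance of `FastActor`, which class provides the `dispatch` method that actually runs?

CachedGraph

L[FastActor] = FastActor + merge(L[AsyncBlock], L[CachedRecord], L[FancyTask], [AsyncBlock CachedRecord FancyTask])
  take AsyncBlock:  [AsyncBlock CachedGraph SimpleAgent object] + [CachedRecord SimpleAgent object] + [FancyTask object] + [AsyncBlock CachedRecord FancyTask]
  take CachedGraph:  [CachedGraph SimpleAgent object] + [CachedRecord SimpleAgent object] + [FancyTask object] + [CachedRecord FancyTask]
  take CachedRecord:  [SimpleAgent object] + [CachedRecord SimpleAgent object] + [FancyTask object] + [CachedRecord FancyTask]
  take SimpleAgent:  [SimpleAgent object] + [SimpleAgent object] + [FancyTask object] + [FancyTask]
  take FancyTask:  [object] + [object] + [FancyTask object] + [FancyTask]
  take object:  [object] + [object] + [object]
MRO: FastActor AsyncBlock CachedGraph CachedRecord SimpleAgent FancyTask object
dispatch is defined in: CachedGraph, CachedRecord, FancyTask, SimpleAgent. First along the MRO is CachedGraph.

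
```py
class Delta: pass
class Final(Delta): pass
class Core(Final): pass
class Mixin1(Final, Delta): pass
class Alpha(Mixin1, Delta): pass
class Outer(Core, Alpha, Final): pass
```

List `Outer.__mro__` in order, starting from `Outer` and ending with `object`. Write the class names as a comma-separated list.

L[Outer] = Outer + merge(L[Core], L[Alpha], L[Final], [Core Alpha Final])
  take Core:  [Core Final Delta object] + [Alpha Mixin1 Final Delta object] + [Final Delta object] + [Core Alpha Final]
  take Alpha:  [Final Delta object] + [Alpha Mixin1 Final Delta object] + [Final Delta object] + [Alpha Final]
  take Mixin1:  [Final Delta object] + [Mixin1 Final Delta object] + [Final Delta object] + [Final]
  take Final:  [Final Delta object] + [Final Delta object] + [Final Delta object] + [Final]
  take Delta:  [Delta object] + [Delta object] + [Delta object]
  take object:  [object] + [object] + [object]

Outer, Core, Alpha, Mixin1, Final, Delta, object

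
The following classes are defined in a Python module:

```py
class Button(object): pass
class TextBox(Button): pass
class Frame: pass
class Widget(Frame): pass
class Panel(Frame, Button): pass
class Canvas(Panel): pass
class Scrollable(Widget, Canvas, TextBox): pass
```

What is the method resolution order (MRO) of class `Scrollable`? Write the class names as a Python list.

[Scrollable, Widget, Canvas, Panel, Frame, TextBox, Button, object]

L[Scrollable] = Scrollable + merge(L[Widget], L[Canvas], L[TextBox], [Widget Canvas TextBox])
  take Widget:  [Widget Frame object] + [Canvas Panel Frame Button object] + [TextBox Button object] + [Widget Canvas TextBox]
  take Canvas:  [Frame object] + [Canvas Panel Frame Button object] + [TextBox Button object] + [Canvas TextBox]
  take Panel:  [Frame object] + [Panel Frame Button object] + [TextBox Button object] + [TextBox]
  take Frame:  [Frame object] + [Frame Button object] + [TextBox Button object] + [TextBox]
  take TextBox:  [object] + [Button object] + [TextBox Button object] + [TextBox]
  take Button:  [object] + [Button object] + [Button object]
  take object:  [object] + [object] + [object]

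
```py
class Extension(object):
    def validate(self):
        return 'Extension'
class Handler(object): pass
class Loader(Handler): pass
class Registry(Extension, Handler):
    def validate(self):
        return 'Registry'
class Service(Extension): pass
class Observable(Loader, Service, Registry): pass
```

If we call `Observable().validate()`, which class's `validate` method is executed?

L[Observable] = Observable + merge(L[Loader], L[Service], L[Registry], [Loader Service Registry])
  take Loader:  [Loader Handler object] + [Service Extension object] + [Registry Extension Handler object] + [Loader Service Registry]
  take Service:  [Handler object] + [Service Extension object] + [Registry Extension Handler object] + [Service Registry]
  take Registry:  [Handler object] + [Extension object] + [Registry Extension Handler object] + [Registry]
  take Extension:  [Handler object] + [Extension object] + [Extension Handler object]
  take Handler:  [Handler object] + [object] + [Handler object]
  take object:  [object] + [object] + [object]
MRO: Observable Loader Service Registry Extension Handler object
validate is defined in: Extension, Registry. First along the MRO is Registry.

Registry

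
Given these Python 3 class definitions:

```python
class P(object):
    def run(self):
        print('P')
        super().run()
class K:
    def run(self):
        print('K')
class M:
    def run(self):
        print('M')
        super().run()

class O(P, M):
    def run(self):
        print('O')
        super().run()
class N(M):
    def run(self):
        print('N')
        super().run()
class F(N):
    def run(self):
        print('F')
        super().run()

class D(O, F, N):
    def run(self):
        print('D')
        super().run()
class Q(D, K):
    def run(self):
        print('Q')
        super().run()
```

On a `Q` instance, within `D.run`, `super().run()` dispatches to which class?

L[Q] = Q + merge(L[D], L[K], [D K])
  take D:  [D O P F N M object] + [K object] + [D K]
  take O:  [O P F N M object] + [K object] + [K]
  take P:  [P F N M object] + [K object] + [K]
  take F:  [F N M object] + [K object] + [K]
  take N:  [N M object] + [K object] + [K]
  take M:  [M object] + [K object] + [K]
  take K:  [object] + [K object] + [K]
  take object:  [object] + [object]
MRO: Q D O P F N M K object
super() in D.run on a Q instance goes to the class after D in Q's MRO: O.

O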